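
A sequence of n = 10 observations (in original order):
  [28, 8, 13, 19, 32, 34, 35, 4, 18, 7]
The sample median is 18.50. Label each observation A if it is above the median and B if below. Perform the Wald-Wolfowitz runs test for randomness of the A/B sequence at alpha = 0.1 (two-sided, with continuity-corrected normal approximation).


Step 1: Compute median = 18.50; label A = above, B = below.
Labels in order: ABBAAAABBB  (n_A = 5, n_B = 5)
Step 2: Count runs R = 4.
Step 3: Under H0 (random ordering), E[R] = 2*n_A*n_B/(n_A+n_B) + 1 = 2*5*5/10 + 1 = 6.0000.
        Var[R] = 2*n_A*n_B*(2*n_A*n_B - n_A - n_B) / ((n_A+n_B)^2 * (n_A+n_B-1)) = 2000/900 = 2.2222.
        SD[R] = 1.4907.
Step 4: Continuity-corrected z = (R + 0.5 - E[R]) / SD[R] = (4 + 0.5 - 6.0000) / 1.4907 = -1.0062.
Step 5: Two-sided p-value via normal approximation = 2*(1 - Phi(|z|)) = 0.314305.
Step 6: alpha = 0.1. fail to reject H0.

R = 4, z = -1.0062, p = 0.314305, fail to reject H0.


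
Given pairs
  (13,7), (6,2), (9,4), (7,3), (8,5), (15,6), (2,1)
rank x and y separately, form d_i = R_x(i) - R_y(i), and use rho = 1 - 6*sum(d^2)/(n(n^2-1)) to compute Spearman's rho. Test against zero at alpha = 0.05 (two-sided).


Step 1: Rank x and y separately (midranks; no ties here).
rank(x): 13->6, 6->2, 9->5, 7->3, 8->4, 15->7, 2->1
rank(y): 7->7, 2->2, 4->4, 3->3, 5->5, 6->6, 1->1
Step 2: d_i = R_x(i) - R_y(i); compute d_i^2.
  (6-7)^2=1, (2-2)^2=0, (5-4)^2=1, (3-3)^2=0, (4-5)^2=1, (7-6)^2=1, (1-1)^2=0
sum(d^2) = 4.
Step 3: rho = 1 - 6*4 / (7*(7^2 - 1)) = 1 - 24/336 = 0.928571.
Step 4: Under H0, t = rho * sqrt((n-2)/(1-rho^2)) = 5.5943 ~ t(5).
Step 5: Two-sided p-value from the t-distribution with 5 df = 0.002519.
Step 6: alpha = 0.05. reject H0.

rho = 0.9286, p = 0.002519, reject H0 at alpha = 0.05.


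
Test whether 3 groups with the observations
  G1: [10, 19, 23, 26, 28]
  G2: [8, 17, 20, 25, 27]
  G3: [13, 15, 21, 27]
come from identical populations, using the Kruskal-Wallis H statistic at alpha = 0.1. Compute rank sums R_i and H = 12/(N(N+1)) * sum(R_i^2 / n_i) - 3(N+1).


Step 1: Combine all N = 14 observations and assign midranks.
sorted (value, group, rank): (8,G2,1), (10,G1,2), (13,G3,3), (15,G3,4), (17,G2,5), (19,G1,6), (20,G2,7), (21,G3,8), (23,G1,9), (25,G2,10), (26,G1,11), (27,G2,12.5), (27,G3,12.5), (28,G1,14)
Step 2: Sum ranks within each group.
R_1 = 42 (n_1 = 5)
R_2 = 35.5 (n_2 = 5)
R_3 = 27.5 (n_3 = 4)
Step 3: H = 12/(N(N+1)) * sum(R_i^2/n_i) - 3(N+1)
     = 12/(14*15) * (42^2/5 + 35.5^2/5 + 27.5^2/4) - 3*15
     = 0.057143 * 793.913 - 45
     = 0.366429.
Step 4: Ties present; correction factor C = 1 - 6/(14^3 - 14) = 0.997802. Corrected H = 0.366429 / 0.997802 = 0.367236.
Step 5: Under H0, H ~ chi^2(2); p-value = 0.832254.
Step 6: alpha = 0.1. fail to reject H0.

H = 0.3672, df = 2, p = 0.832254, fail to reject H0.


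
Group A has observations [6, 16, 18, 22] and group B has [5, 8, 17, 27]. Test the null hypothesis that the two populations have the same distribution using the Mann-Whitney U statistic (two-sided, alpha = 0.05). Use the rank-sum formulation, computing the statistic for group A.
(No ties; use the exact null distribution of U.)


Step 1: Combine and sort all 8 observations; assign midranks.
sorted (value, group): (5,Y), (6,X), (8,Y), (16,X), (17,Y), (18,X), (22,X), (27,Y)
ranks: 5->1, 6->2, 8->3, 16->4, 17->5, 18->6, 22->7, 27->8
Step 2: Rank sum for X: R1 = 2 + 4 + 6 + 7 = 19.
Step 3: U_X = R1 - n1(n1+1)/2 = 19 - 4*5/2 = 19 - 10 = 9.
       U_Y = n1*n2 - U_X = 16 - 9 = 7.
Step 4: No ties, so the exact null distribution of U (based on enumerating the C(8,4) = 70 equally likely rank assignments) gives the two-sided p-value.
Step 5: p-value = 0.885714; compare to alpha = 0.05. fail to reject H0.

U_X = 9, p = 0.885714, fail to reject H0 at alpha = 0.05.


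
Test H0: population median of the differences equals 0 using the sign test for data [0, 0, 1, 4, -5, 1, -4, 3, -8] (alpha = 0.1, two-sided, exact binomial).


Step 1: Discard zero differences. Original n = 9; n_eff = number of nonzero differences = 7.
Nonzero differences (with sign): +1, +4, -5, +1, -4, +3, -8
Step 2: Count signs: positive = 4, negative = 3.
Step 3: Under H0: P(positive) = 0.5, so the number of positives S ~ Bin(7, 0.5).
Step 4: Two-sided exact p-value = sum of Bin(7,0.5) probabilities at or below the observed probability = 1.000000.
Step 5: alpha = 0.1. fail to reject H0.

n_eff = 7, pos = 4, neg = 3, p = 1.000000, fail to reject H0.


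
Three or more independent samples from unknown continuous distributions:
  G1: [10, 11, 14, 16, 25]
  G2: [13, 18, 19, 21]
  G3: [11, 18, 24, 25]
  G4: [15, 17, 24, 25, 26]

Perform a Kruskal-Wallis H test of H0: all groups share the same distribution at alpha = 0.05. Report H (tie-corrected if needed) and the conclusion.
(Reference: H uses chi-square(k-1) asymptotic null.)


Step 1: Combine all N = 18 observations and assign midranks.
sorted (value, group, rank): (10,G1,1), (11,G1,2.5), (11,G3,2.5), (13,G2,4), (14,G1,5), (15,G4,6), (16,G1,7), (17,G4,8), (18,G2,9.5), (18,G3,9.5), (19,G2,11), (21,G2,12), (24,G3,13.5), (24,G4,13.5), (25,G1,16), (25,G3,16), (25,G4,16), (26,G4,18)
Step 2: Sum ranks within each group.
R_1 = 31.5 (n_1 = 5)
R_2 = 36.5 (n_2 = 4)
R_3 = 41.5 (n_3 = 4)
R_4 = 61.5 (n_4 = 5)
Step 3: H = 12/(N(N+1)) * sum(R_i^2/n_i) - 3(N+1)
     = 12/(18*19) * (31.5^2/5 + 36.5^2/4 + 41.5^2/4 + 61.5^2/5) - 3*19
     = 0.035088 * 1718.53 - 57
     = 3.299123.
Step 4: Ties present; correction factor C = 1 - 42/(18^3 - 18) = 0.992776. Corrected H = 3.299123 / 0.992776 = 3.323129.
Step 5: Under H0, H ~ chi^2(3); p-value = 0.344436.
Step 6: alpha = 0.05. fail to reject H0.

H = 3.3231, df = 3, p = 0.344436, fail to reject H0.


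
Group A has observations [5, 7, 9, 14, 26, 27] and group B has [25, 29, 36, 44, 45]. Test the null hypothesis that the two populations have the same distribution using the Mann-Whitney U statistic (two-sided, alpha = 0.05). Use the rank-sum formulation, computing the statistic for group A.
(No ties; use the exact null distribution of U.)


Step 1: Combine and sort all 11 observations; assign midranks.
sorted (value, group): (5,X), (7,X), (9,X), (14,X), (25,Y), (26,X), (27,X), (29,Y), (36,Y), (44,Y), (45,Y)
ranks: 5->1, 7->2, 9->3, 14->4, 25->5, 26->6, 27->7, 29->8, 36->9, 44->10, 45->11
Step 2: Rank sum for X: R1 = 1 + 2 + 3 + 4 + 6 + 7 = 23.
Step 3: U_X = R1 - n1(n1+1)/2 = 23 - 6*7/2 = 23 - 21 = 2.
       U_Y = n1*n2 - U_X = 30 - 2 = 28.
Step 4: No ties, so the exact null distribution of U (based on enumerating the C(11,6) = 462 equally likely rank assignments) gives the two-sided p-value.
Step 5: p-value = 0.017316; compare to alpha = 0.05. reject H0.

U_X = 2, p = 0.017316, reject H0 at alpha = 0.05.


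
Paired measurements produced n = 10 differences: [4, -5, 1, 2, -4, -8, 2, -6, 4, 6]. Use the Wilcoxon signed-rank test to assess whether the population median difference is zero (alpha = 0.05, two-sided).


Step 1: Drop any zero differences (none here) and take |d_i|.
|d| = [4, 5, 1, 2, 4, 8, 2, 6, 4, 6]
Step 2: Midrank |d_i| (ties get averaged ranks).
ranks: |4|->5, |5|->7, |1|->1, |2|->2.5, |4|->5, |8|->10, |2|->2.5, |6|->8.5, |4|->5, |6|->8.5
Step 3: Attach original signs; sum ranks with positive sign and with negative sign.
W+ = 5 + 1 + 2.5 + 2.5 + 5 + 8.5 = 24.5
W- = 7 + 5 + 10 + 8.5 = 30.5
(Check: W+ + W- = 55 should equal n(n+1)/2 = 55.)
Step 4: Test statistic W = min(W+, W-) = 24.5.
Step 5: Ties in |d|, so use the tie-corrected normal approximation.
        E[W] = n(n+1)/4 = 10*11/4 = 27.5.
        Tie groups: |d|=2 (t=2), |d|=4 (t=3), |d|=6 (t=2); sum(t^3 - t) = 36.
        Var[W] = n(n+1)(2n+1)/24 - sum(t^3-t)/48 = 2310/24 - 36/48 = 95.5.
        z = (W - E[W]) / sqrt(Var[W]) = (24.5 - 27.5) / 9.7724 = -0.3070.
        Two-sided p = 2*Phi(z) = 0.758853.
Step 6: alpha = 0.05. fail to reject H0.

W+ = 24.5, W- = 30.5, W = min = 24.5, p = 0.758853, fail to reject H0.


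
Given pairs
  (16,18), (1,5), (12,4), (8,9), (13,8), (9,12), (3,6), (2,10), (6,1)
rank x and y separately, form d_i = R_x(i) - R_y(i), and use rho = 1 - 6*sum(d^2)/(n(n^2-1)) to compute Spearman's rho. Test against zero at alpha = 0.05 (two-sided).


Step 1: Rank x and y separately (midranks; no ties here).
rank(x): 16->9, 1->1, 12->7, 8->5, 13->8, 9->6, 3->3, 2->2, 6->4
rank(y): 18->9, 5->3, 4->2, 9->6, 8->5, 12->8, 6->4, 10->7, 1->1
Step 2: d_i = R_x(i) - R_y(i); compute d_i^2.
  (9-9)^2=0, (1-3)^2=4, (7-2)^2=25, (5-6)^2=1, (8-5)^2=9, (6-8)^2=4, (3-4)^2=1, (2-7)^2=25, (4-1)^2=9
sum(d^2) = 78.
Step 3: rho = 1 - 6*78 / (9*(9^2 - 1)) = 1 - 468/720 = 0.350000.
Step 4: Under H0, t = rho * sqrt((n-2)/(1-rho^2)) = 0.9885 ~ t(7).
Step 5: Two-sided p-value from the t-distribution with 7 df = 0.355820.
Step 6: alpha = 0.05. fail to reject H0.

rho = 0.3500, p = 0.355820, fail to reject H0 at alpha = 0.05.


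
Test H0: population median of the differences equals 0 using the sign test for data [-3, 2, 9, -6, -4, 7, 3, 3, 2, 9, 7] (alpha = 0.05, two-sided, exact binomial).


Step 1: Discard zero differences. Original n = 11; n_eff = number of nonzero differences = 11.
Nonzero differences (with sign): -3, +2, +9, -6, -4, +7, +3, +3, +2, +9, +7
Step 2: Count signs: positive = 8, negative = 3.
Step 3: Under H0: P(positive) = 0.5, so the number of positives S ~ Bin(11, 0.5).
Step 4: Two-sided exact p-value = sum of Bin(11,0.5) probabilities at or below the observed probability = 0.226562.
Step 5: alpha = 0.05. fail to reject H0.

n_eff = 11, pos = 8, neg = 3, p = 0.226562, fail to reject H0.


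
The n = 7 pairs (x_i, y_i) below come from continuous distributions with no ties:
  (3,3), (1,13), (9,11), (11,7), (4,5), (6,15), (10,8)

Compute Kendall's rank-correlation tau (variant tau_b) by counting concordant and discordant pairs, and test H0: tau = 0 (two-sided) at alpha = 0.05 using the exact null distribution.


Step 1: Enumerate the 21 unordered pairs (i,j) with i<j and classify each by sign(x_j-x_i) * sign(y_j-y_i).
  (1,2):dx=-2,dy=+10->D; (1,3):dx=+6,dy=+8->C; (1,4):dx=+8,dy=+4->C; (1,5):dx=+1,dy=+2->C
  (1,6):dx=+3,dy=+12->C; (1,7):dx=+7,dy=+5->C; (2,3):dx=+8,dy=-2->D; (2,4):dx=+10,dy=-6->D
  (2,5):dx=+3,dy=-8->D; (2,6):dx=+5,dy=+2->C; (2,7):dx=+9,dy=-5->D; (3,4):dx=+2,dy=-4->D
  (3,5):dx=-5,dy=-6->C; (3,6):dx=-3,dy=+4->D; (3,7):dx=+1,dy=-3->D; (4,5):dx=-7,dy=-2->C
  (4,6):dx=-5,dy=+8->D; (4,7):dx=-1,dy=+1->D; (5,6):dx=+2,dy=+10->C; (5,7):dx=+6,dy=+3->C
  (6,7):dx=+4,dy=-7->D
Step 2: C = 10, D = 11, total pairs = 21.
Step 3: tau = (C - D)/(n(n-1)/2) = (10 - 11)/21 = -0.047619.
Step 4: Exact two-sided p-value (enumerate n! = 5040 permutations of y under H0): p = 1.000000.
Step 5: alpha = 0.05. fail to reject H0.

tau_b = -0.0476 (C=10, D=11), p = 1.000000, fail to reject H0.


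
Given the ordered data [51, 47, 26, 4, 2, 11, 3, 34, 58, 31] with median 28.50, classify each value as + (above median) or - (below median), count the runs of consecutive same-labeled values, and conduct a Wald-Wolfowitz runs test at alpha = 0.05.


Step 1: Compute median = 28.50; label A = above, B = below.
Labels in order: AABBBBBAAA  (n_A = 5, n_B = 5)
Step 2: Count runs R = 3.
Step 3: Under H0 (random ordering), E[R] = 2*n_A*n_B/(n_A+n_B) + 1 = 2*5*5/10 + 1 = 6.0000.
        Var[R] = 2*n_A*n_B*(2*n_A*n_B - n_A - n_B) / ((n_A+n_B)^2 * (n_A+n_B-1)) = 2000/900 = 2.2222.
        SD[R] = 1.4907.
Step 4: Continuity-corrected z = (R + 0.5 - E[R]) / SD[R] = (3 + 0.5 - 6.0000) / 1.4907 = -1.6771.
Step 5: Two-sided p-value via normal approximation = 2*(1 - Phi(|z|)) = 0.093533.
Step 6: alpha = 0.05. fail to reject H0.

R = 3, z = -1.6771, p = 0.093533, fail to reject H0.


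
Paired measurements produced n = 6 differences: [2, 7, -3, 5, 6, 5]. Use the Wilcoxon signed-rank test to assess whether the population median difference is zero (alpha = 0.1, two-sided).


Step 1: Drop any zero differences (none here) and take |d_i|.
|d| = [2, 7, 3, 5, 6, 5]
Step 2: Midrank |d_i| (ties get averaged ranks).
ranks: |2|->1, |7|->6, |3|->2, |5|->3.5, |6|->5, |5|->3.5
Step 3: Attach original signs; sum ranks with positive sign and with negative sign.
W+ = 1 + 6 + 3.5 + 5 + 3.5 = 19
W- = 2 = 2
(Check: W+ + W- = 21 should equal n(n+1)/2 = 21.)
Step 4: Test statistic W = min(W+, W-) = 2.
Step 5: Ties in |d|, so use the tie-corrected normal approximation.
        E[W] = n(n+1)/4 = 6*7/4 = 10.5.
        Tie groups: |d|=5 (t=2); sum(t^3 - t) = 6.
        Var[W] = n(n+1)(2n+1)/24 - sum(t^3-t)/48 = 546/24 - 6/48 = 22.625.
        z = (W - E[W]) / sqrt(Var[W]) = (2 - 10.5) / 4.7566 = -1.7870.
        Two-sided p = 2*Phi(z) = 0.073937.
Step 6: alpha = 0.1. reject H0.

W+ = 19, W- = 2, W = min = 2, p = 0.073937, reject H0.


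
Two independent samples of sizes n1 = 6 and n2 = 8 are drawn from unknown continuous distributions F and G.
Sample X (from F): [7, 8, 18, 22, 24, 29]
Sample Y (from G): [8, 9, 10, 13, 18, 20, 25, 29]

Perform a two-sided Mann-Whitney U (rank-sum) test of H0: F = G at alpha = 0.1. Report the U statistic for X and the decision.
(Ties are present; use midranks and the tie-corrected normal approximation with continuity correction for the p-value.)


Step 1: Combine and sort all 14 observations; assign midranks.
sorted (value, group): (7,X), (8,X), (8,Y), (9,Y), (10,Y), (13,Y), (18,X), (18,Y), (20,Y), (22,X), (24,X), (25,Y), (29,X), (29,Y)
ranks: 7->1, 8->2.5, 8->2.5, 9->4, 10->5, 13->6, 18->7.5, 18->7.5, 20->9, 22->10, 24->11, 25->12, 29->13.5, 29->13.5
Step 2: Rank sum for X: R1 = 1 + 2.5 + 7.5 + 10 + 11 + 13.5 = 45.5.
Step 3: U_X = R1 - n1(n1+1)/2 = 45.5 - 6*7/2 = 45.5 - 21 = 24.5.
       U_Y = n1*n2 - U_X = 48 - 24.5 = 23.5.
Step 4: Ties are present, so use the tie-corrected normal approximation (with continuity correction) for the p-value.
Step 5: p-value = 1.000000; compare to alpha = 0.1. fail to reject H0.

U_X = 24.5, p = 1.000000, fail to reject H0 at alpha = 0.1.


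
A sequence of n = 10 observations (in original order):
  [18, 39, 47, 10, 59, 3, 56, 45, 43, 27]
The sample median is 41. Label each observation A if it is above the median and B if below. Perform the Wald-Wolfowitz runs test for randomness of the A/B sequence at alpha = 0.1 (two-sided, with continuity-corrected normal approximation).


Step 1: Compute median = 41; label A = above, B = below.
Labels in order: BBABABAAAB  (n_A = 5, n_B = 5)
Step 2: Count runs R = 7.
Step 3: Under H0 (random ordering), E[R] = 2*n_A*n_B/(n_A+n_B) + 1 = 2*5*5/10 + 1 = 6.0000.
        Var[R] = 2*n_A*n_B*(2*n_A*n_B - n_A - n_B) / ((n_A+n_B)^2 * (n_A+n_B-1)) = 2000/900 = 2.2222.
        SD[R] = 1.4907.
Step 4: Continuity-corrected z = (R - 0.5 - E[R]) / SD[R] = (7 - 0.5 - 6.0000) / 1.4907 = 0.3354.
Step 5: Two-sided p-value via normal approximation = 2*(1 - Phi(|z|)) = 0.737316.
Step 6: alpha = 0.1. fail to reject H0.

R = 7, z = 0.3354, p = 0.737316, fail to reject H0.


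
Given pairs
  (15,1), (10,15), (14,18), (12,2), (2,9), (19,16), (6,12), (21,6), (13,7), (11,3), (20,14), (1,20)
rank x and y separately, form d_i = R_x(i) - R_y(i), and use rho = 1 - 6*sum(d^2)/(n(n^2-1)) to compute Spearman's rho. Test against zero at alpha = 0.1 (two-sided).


Step 1: Rank x and y separately (midranks; no ties here).
rank(x): 15->9, 10->4, 14->8, 12->6, 2->2, 19->10, 6->3, 21->12, 13->7, 11->5, 20->11, 1->1
rank(y): 1->1, 15->9, 18->11, 2->2, 9->6, 16->10, 12->7, 6->4, 7->5, 3->3, 14->8, 20->12
Step 2: d_i = R_x(i) - R_y(i); compute d_i^2.
  (9-1)^2=64, (4-9)^2=25, (8-11)^2=9, (6-2)^2=16, (2-6)^2=16, (10-10)^2=0, (3-7)^2=16, (12-4)^2=64, (7-5)^2=4, (5-3)^2=4, (11-8)^2=9, (1-12)^2=121
sum(d^2) = 348.
Step 3: rho = 1 - 6*348 / (12*(12^2 - 1)) = 1 - 2088/1716 = -0.216783.
Step 4: Under H0, t = rho * sqrt((n-2)/(1-rho^2)) = -0.7022 ~ t(10).
Step 5: Two-sided p-value from the t-distribution with 10 df = 0.498556.
Step 6: alpha = 0.1. fail to reject H0.

rho = -0.2168, p = 0.498556, fail to reject H0 at alpha = 0.1.


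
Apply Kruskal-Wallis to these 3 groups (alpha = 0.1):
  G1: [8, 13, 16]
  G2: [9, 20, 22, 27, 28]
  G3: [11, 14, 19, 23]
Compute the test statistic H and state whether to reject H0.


Step 1: Combine all N = 12 observations and assign midranks.
sorted (value, group, rank): (8,G1,1), (9,G2,2), (11,G3,3), (13,G1,4), (14,G3,5), (16,G1,6), (19,G3,7), (20,G2,8), (22,G2,9), (23,G3,10), (27,G2,11), (28,G2,12)
Step 2: Sum ranks within each group.
R_1 = 11 (n_1 = 3)
R_2 = 42 (n_2 = 5)
R_3 = 25 (n_3 = 4)
Step 3: H = 12/(N(N+1)) * sum(R_i^2/n_i) - 3(N+1)
     = 12/(12*13) * (11^2/3 + 42^2/5 + 25^2/4) - 3*13
     = 0.076923 * 549.383 - 39
     = 3.260256.
Step 4: No ties, so H is used without correction.
Step 5: Under H0, H ~ chi^2(2); p-value = 0.195904.
Step 6: alpha = 0.1. fail to reject H0.

H = 3.2603, df = 2, p = 0.195904, fail to reject H0.


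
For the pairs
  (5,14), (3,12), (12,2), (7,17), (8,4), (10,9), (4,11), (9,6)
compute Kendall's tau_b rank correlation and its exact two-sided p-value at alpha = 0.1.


Step 1: Enumerate the 28 unordered pairs (i,j) with i<j and classify each by sign(x_j-x_i) * sign(y_j-y_i).
  (1,2):dx=-2,dy=-2->C; (1,3):dx=+7,dy=-12->D; (1,4):dx=+2,dy=+3->C; (1,5):dx=+3,dy=-10->D
  (1,6):dx=+5,dy=-5->D; (1,7):dx=-1,dy=-3->C; (1,8):dx=+4,dy=-8->D; (2,3):dx=+9,dy=-10->D
  (2,4):dx=+4,dy=+5->C; (2,5):dx=+5,dy=-8->D; (2,6):dx=+7,dy=-3->D; (2,7):dx=+1,dy=-1->D
  (2,8):dx=+6,dy=-6->D; (3,4):dx=-5,dy=+15->D; (3,5):dx=-4,dy=+2->D; (3,6):dx=-2,dy=+7->D
  (3,7):dx=-8,dy=+9->D; (3,8):dx=-3,dy=+4->D; (4,5):dx=+1,dy=-13->D; (4,6):dx=+3,dy=-8->D
  (4,7):dx=-3,dy=-6->C; (4,8):dx=+2,dy=-11->D; (5,6):dx=+2,dy=+5->C; (5,7):dx=-4,dy=+7->D
  (5,8):dx=+1,dy=+2->C; (6,7):dx=-6,dy=+2->D; (6,8):dx=-1,dy=-3->C; (7,8):dx=+5,dy=-5->D
Step 2: C = 8, D = 20, total pairs = 28.
Step 3: tau = (C - D)/(n(n-1)/2) = (8 - 20)/28 = -0.428571.
Step 4: Exact two-sided p-value (enumerate n! = 40320 permutations of y under H0): p = 0.178869.
Step 5: alpha = 0.1. fail to reject H0.

tau_b = -0.4286 (C=8, D=20), p = 0.178869, fail to reject H0.


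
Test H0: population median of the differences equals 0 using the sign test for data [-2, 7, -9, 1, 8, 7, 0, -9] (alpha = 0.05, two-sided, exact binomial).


Step 1: Discard zero differences. Original n = 8; n_eff = number of nonzero differences = 7.
Nonzero differences (with sign): -2, +7, -9, +1, +8, +7, -9
Step 2: Count signs: positive = 4, negative = 3.
Step 3: Under H0: P(positive) = 0.5, so the number of positives S ~ Bin(7, 0.5).
Step 4: Two-sided exact p-value = sum of Bin(7,0.5) probabilities at or below the observed probability = 1.000000.
Step 5: alpha = 0.05. fail to reject H0.

n_eff = 7, pos = 4, neg = 3, p = 1.000000, fail to reject H0.


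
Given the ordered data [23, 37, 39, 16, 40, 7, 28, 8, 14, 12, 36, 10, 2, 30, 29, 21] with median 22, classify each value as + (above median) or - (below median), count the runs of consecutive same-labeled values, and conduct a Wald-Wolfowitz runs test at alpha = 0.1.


Step 1: Compute median = 22; label A = above, B = below.
Labels in order: AAABABABBBABBAAB  (n_A = 8, n_B = 8)
Step 2: Count runs R = 10.
Step 3: Under H0 (random ordering), E[R] = 2*n_A*n_B/(n_A+n_B) + 1 = 2*8*8/16 + 1 = 9.0000.
        Var[R] = 2*n_A*n_B*(2*n_A*n_B - n_A - n_B) / ((n_A+n_B)^2 * (n_A+n_B-1)) = 14336/3840 = 3.7333.
        SD[R] = 1.9322.
Step 4: Continuity-corrected z = (R - 0.5 - E[R]) / SD[R] = (10 - 0.5 - 9.0000) / 1.9322 = 0.2588.
Step 5: Two-sided p-value via normal approximation = 2*(1 - Phi(|z|)) = 0.795809.
Step 6: alpha = 0.1. fail to reject H0.

R = 10, z = 0.2588, p = 0.795809, fail to reject H0.


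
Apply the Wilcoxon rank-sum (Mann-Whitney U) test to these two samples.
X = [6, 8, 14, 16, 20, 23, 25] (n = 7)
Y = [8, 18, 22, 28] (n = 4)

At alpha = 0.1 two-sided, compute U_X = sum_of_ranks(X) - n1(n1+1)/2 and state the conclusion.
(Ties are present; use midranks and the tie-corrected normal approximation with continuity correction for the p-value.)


Step 1: Combine and sort all 11 observations; assign midranks.
sorted (value, group): (6,X), (8,X), (8,Y), (14,X), (16,X), (18,Y), (20,X), (22,Y), (23,X), (25,X), (28,Y)
ranks: 6->1, 8->2.5, 8->2.5, 14->4, 16->5, 18->6, 20->7, 22->8, 23->9, 25->10, 28->11
Step 2: Rank sum for X: R1 = 1 + 2.5 + 4 + 5 + 7 + 9 + 10 = 38.5.
Step 3: U_X = R1 - n1(n1+1)/2 = 38.5 - 7*8/2 = 38.5 - 28 = 10.5.
       U_Y = n1*n2 - U_X = 28 - 10.5 = 17.5.
Step 4: Ties are present, so use the tie-corrected normal approximation (with continuity correction) for the p-value.
Step 5: p-value = 0.569872; compare to alpha = 0.1. fail to reject H0.

U_X = 10.5, p = 0.569872, fail to reject H0 at alpha = 0.1.


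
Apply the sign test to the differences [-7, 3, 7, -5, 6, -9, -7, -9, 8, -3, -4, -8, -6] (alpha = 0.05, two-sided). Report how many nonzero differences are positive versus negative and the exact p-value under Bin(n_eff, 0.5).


Step 1: Discard zero differences. Original n = 13; n_eff = number of nonzero differences = 13.
Nonzero differences (with sign): -7, +3, +7, -5, +6, -9, -7, -9, +8, -3, -4, -8, -6
Step 2: Count signs: positive = 4, negative = 9.
Step 3: Under H0: P(positive) = 0.5, so the number of positives S ~ Bin(13, 0.5).
Step 4: Two-sided exact p-value = sum of Bin(13,0.5) probabilities at or below the observed probability = 0.266846.
Step 5: alpha = 0.05. fail to reject H0.

n_eff = 13, pos = 4, neg = 9, p = 0.266846, fail to reject H0.


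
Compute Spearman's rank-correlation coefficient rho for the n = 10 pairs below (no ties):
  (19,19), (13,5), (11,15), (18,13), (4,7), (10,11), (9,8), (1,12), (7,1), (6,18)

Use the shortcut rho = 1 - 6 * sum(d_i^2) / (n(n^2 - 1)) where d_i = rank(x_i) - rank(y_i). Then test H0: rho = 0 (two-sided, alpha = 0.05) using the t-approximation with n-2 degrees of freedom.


Step 1: Rank x and y separately (midranks; no ties here).
rank(x): 19->10, 13->8, 11->7, 18->9, 4->2, 10->6, 9->5, 1->1, 7->4, 6->3
rank(y): 19->10, 5->2, 15->8, 13->7, 7->3, 11->5, 8->4, 12->6, 1->1, 18->9
Step 2: d_i = R_x(i) - R_y(i); compute d_i^2.
  (10-10)^2=0, (8-2)^2=36, (7-8)^2=1, (9-7)^2=4, (2-3)^2=1, (6-5)^2=1, (5-4)^2=1, (1-6)^2=25, (4-1)^2=9, (3-9)^2=36
sum(d^2) = 114.
Step 3: rho = 1 - 6*114 / (10*(10^2 - 1)) = 1 - 684/990 = 0.309091.
Step 4: Under H0, t = rho * sqrt((n-2)/(1-rho^2)) = 0.9193 ~ t(8).
Step 5: Two-sided p-value from the t-distribution with 8 df = 0.384841.
Step 6: alpha = 0.05. fail to reject H0.

rho = 0.3091, p = 0.384841, fail to reject H0 at alpha = 0.05.


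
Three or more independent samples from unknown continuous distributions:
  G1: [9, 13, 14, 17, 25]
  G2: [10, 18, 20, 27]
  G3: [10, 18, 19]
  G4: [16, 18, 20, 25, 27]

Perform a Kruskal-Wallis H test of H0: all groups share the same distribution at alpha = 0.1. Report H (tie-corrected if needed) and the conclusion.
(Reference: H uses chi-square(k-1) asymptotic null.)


Step 1: Combine all N = 17 observations and assign midranks.
sorted (value, group, rank): (9,G1,1), (10,G2,2.5), (10,G3,2.5), (13,G1,4), (14,G1,5), (16,G4,6), (17,G1,7), (18,G2,9), (18,G3,9), (18,G4,9), (19,G3,11), (20,G2,12.5), (20,G4,12.5), (25,G1,14.5), (25,G4,14.5), (27,G2,16.5), (27,G4,16.5)
Step 2: Sum ranks within each group.
R_1 = 31.5 (n_1 = 5)
R_2 = 40.5 (n_2 = 4)
R_3 = 22.5 (n_3 = 3)
R_4 = 58.5 (n_4 = 5)
Step 3: H = 12/(N(N+1)) * sum(R_i^2/n_i) - 3(N+1)
     = 12/(17*18) * (31.5^2/5 + 40.5^2/4 + 22.5^2/3 + 58.5^2/5) - 3*18
     = 0.039216 * 1461.71 - 54
     = 3.322059.
Step 4: Ties present; correction factor C = 1 - 48/(17^3 - 17) = 0.990196. Corrected H = 3.322059 / 0.990196 = 3.354950.
Step 5: Under H0, H ~ chi^2(3); p-value = 0.340067.
Step 6: alpha = 0.1. fail to reject H0.

H = 3.3550, df = 3, p = 0.340067, fail to reject H0.


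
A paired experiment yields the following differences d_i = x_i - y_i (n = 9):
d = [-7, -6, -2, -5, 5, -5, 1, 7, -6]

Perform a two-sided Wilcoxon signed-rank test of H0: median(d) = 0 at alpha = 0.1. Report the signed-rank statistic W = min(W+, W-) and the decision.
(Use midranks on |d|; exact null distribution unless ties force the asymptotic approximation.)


Step 1: Drop any zero differences (none here) and take |d_i|.
|d| = [7, 6, 2, 5, 5, 5, 1, 7, 6]
Step 2: Midrank |d_i| (ties get averaged ranks).
ranks: |7|->8.5, |6|->6.5, |2|->2, |5|->4, |5|->4, |5|->4, |1|->1, |7|->8.5, |6|->6.5
Step 3: Attach original signs; sum ranks with positive sign and with negative sign.
W+ = 4 + 1 + 8.5 = 13.5
W- = 8.5 + 6.5 + 2 + 4 + 4 + 6.5 = 31.5
(Check: W+ + W- = 45 should equal n(n+1)/2 = 45.)
Step 4: Test statistic W = min(W+, W-) = 13.5.
Step 5: Ties in |d|, so use the tie-corrected normal approximation.
        E[W] = n(n+1)/4 = 9*10/4 = 22.5.
        Tie groups: |d|=5 (t=3), |d|=6 (t=2), |d|=7 (t=2); sum(t^3 - t) = 36.
        Var[W] = n(n+1)(2n+1)/24 - sum(t^3-t)/48 = 1710/24 - 36/48 = 70.5.
        z = (W - E[W]) / sqrt(Var[W]) = (13.5 - 22.5) / 8.3964 = -1.0719.
        Two-sided p = 2*Phi(z) = 0.283772.
Step 6: alpha = 0.1. fail to reject H0.

W+ = 13.5, W- = 31.5, W = min = 13.5, p = 0.283772, fail to reject H0.


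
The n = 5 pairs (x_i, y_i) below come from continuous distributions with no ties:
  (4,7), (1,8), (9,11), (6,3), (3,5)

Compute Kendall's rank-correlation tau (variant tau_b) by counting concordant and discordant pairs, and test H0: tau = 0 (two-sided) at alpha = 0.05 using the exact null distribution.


Step 1: Enumerate the 10 unordered pairs (i,j) with i<j and classify each by sign(x_j-x_i) * sign(y_j-y_i).
  (1,2):dx=-3,dy=+1->D; (1,3):dx=+5,dy=+4->C; (1,4):dx=+2,dy=-4->D; (1,5):dx=-1,dy=-2->C
  (2,3):dx=+8,dy=+3->C; (2,4):dx=+5,dy=-5->D; (2,5):dx=+2,dy=-3->D; (3,4):dx=-3,dy=-8->C
  (3,5):dx=-6,dy=-6->C; (4,5):dx=-3,dy=+2->D
Step 2: C = 5, D = 5, total pairs = 10.
Step 3: tau = (C - D)/(n(n-1)/2) = (5 - 5)/10 = 0.000000.
Step 4: Exact two-sided p-value (enumerate n! = 120 permutations of y under H0): p = 1.000000.
Step 5: alpha = 0.05. fail to reject H0.

tau_b = 0.0000 (C=5, D=5), p = 1.000000, fail to reject H0.


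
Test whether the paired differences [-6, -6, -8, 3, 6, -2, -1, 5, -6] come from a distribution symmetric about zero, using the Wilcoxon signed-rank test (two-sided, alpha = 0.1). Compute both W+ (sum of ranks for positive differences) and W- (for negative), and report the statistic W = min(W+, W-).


Step 1: Drop any zero differences (none here) and take |d_i|.
|d| = [6, 6, 8, 3, 6, 2, 1, 5, 6]
Step 2: Midrank |d_i| (ties get averaged ranks).
ranks: |6|->6.5, |6|->6.5, |8|->9, |3|->3, |6|->6.5, |2|->2, |1|->1, |5|->4, |6|->6.5
Step 3: Attach original signs; sum ranks with positive sign and with negative sign.
W+ = 3 + 6.5 + 4 = 13.5
W- = 6.5 + 6.5 + 9 + 2 + 1 + 6.5 = 31.5
(Check: W+ + W- = 45 should equal n(n+1)/2 = 45.)
Step 4: Test statistic W = min(W+, W-) = 13.5.
Step 5: Ties in |d|, so use the tie-corrected normal approximation.
        E[W] = n(n+1)/4 = 9*10/4 = 22.5.
        Tie groups: |d|=6 (t=4); sum(t^3 - t) = 60.
        Var[W] = n(n+1)(2n+1)/24 - sum(t^3-t)/48 = 1710/24 - 60/48 = 70.
        z = (W - E[W]) / sqrt(Var[W]) = (13.5 - 22.5) / 8.3666 = -1.0757.
        Two-sided p = 2*Phi(z) = 0.282059.
Step 6: alpha = 0.1. fail to reject H0.

W+ = 13.5, W- = 31.5, W = min = 13.5, p = 0.282059, fail to reject H0.


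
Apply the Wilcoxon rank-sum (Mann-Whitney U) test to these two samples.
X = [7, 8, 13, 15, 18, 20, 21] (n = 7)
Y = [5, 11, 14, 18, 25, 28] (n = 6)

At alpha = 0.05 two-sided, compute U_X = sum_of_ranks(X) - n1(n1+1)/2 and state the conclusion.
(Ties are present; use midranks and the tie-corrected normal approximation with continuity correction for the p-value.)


Step 1: Combine and sort all 13 observations; assign midranks.
sorted (value, group): (5,Y), (7,X), (8,X), (11,Y), (13,X), (14,Y), (15,X), (18,X), (18,Y), (20,X), (21,X), (25,Y), (28,Y)
ranks: 5->1, 7->2, 8->3, 11->4, 13->5, 14->6, 15->7, 18->8.5, 18->8.5, 20->10, 21->11, 25->12, 28->13
Step 2: Rank sum for X: R1 = 2 + 3 + 5 + 7 + 8.5 + 10 + 11 = 46.5.
Step 3: U_X = R1 - n1(n1+1)/2 = 46.5 - 7*8/2 = 46.5 - 28 = 18.5.
       U_Y = n1*n2 - U_X = 42 - 18.5 = 23.5.
Step 4: Ties are present, so use the tie-corrected normal approximation (with continuity correction) for the p-value.
Step 5: p-value = 0.774796; compare to alpha = 0.05. fail to reject H0.

U_X = 18.5, p = 0.774796, fail to reject H0 at alpha = 0.05.


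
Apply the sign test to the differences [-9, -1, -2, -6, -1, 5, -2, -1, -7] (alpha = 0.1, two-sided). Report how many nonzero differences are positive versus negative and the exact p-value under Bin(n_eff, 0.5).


Step 1: Discard zero differences. Original n = 9; n_eff = number of nonzero differences = 9.
Nonzero differences (with sign): -9, -1, -2, -6, -1, +5, -2, -1, -7
Step 2: Count signs: positive = 1, negative = 8.
Step 3: Under H0: P(positive) = 0.5, so the number of positives S ~ Bin(9, 0.5).
Step 4: Two-sided exact p-value = sum of Bin(9,0.5) probabilities at or below the observed probability = 0.039062.
Step 5: alpha = 0.1. reject H0.

n_eff = 9, pos = 1, neg = 8, p = 0.039062, reject H0.


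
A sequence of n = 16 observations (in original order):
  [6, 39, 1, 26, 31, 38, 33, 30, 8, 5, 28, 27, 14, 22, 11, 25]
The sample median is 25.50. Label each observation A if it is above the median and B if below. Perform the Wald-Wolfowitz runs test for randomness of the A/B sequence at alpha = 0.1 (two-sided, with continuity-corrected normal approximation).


Step 1: Compute median = 25.50; label A = above, B = below.
Labels in order: BABAAAAABBAABBBB  (n_A = 8, n_B = 8)
Step 2: Count runs R = 7.
Step 3: Under H0 (random ordering), E[R] = 2*n_A*n_B/(n_A+n_B) + 1 = 2*8*8/16 + 1 = 9.0000.
        Var[R] = 2*n_A*n_B*(2*n_A*n_B - n_A - n_B) / ((n_A+n_B)^2 * (n_A+n_B-1)) = 14336/3840 = 3.7333.
        SD[R] = 1.9322.
Step 4: Continuity-corrected z = (R + 0.5 - E[R]) / SD[R] = (7 + 0.5 - 9.0000) / 1.9322 = -0.7763.
Step 5: Two-sided p-value via normal approximation = 2*(1 - Phi(|z|)) = 0.437558.
Step 6: alpha = 0.1. fail to reject H0.

R = 7, z = -0.7763, p = 0.437558, fail to reject H0.


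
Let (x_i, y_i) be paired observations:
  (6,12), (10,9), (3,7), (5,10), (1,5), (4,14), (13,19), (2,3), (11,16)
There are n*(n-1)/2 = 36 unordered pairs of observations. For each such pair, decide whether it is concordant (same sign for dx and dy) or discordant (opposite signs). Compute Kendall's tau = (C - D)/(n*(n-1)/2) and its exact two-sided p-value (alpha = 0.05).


Step 1: Enumerate the 36 unordered pairs (i,j) with i<j and classify each by sign(x_j-x_i) * sign(y_j-y_i).
  (1,2):dx=+4,dy=-3->D; (1,3):dx=-3,dy=-5->C; (1,4):dx=-1,dy=-2->C; (1,5):dx=-5,dy=-7->C
  (1,6):dx=-2,dy=+2->D; (1,7):dx=+7,dy=+7->C; (1,8):dx=-4,dy=-9->C; (1,9):dx=+5,dy=+4->C
  (2,3):dx=-7,dy=-2->C; (2,4):dx=-5,dy=+1->D; (2,5):dx=-9,dy=-4->C; (2,6):dx=-6,dy=+5->D
  (2,7):dx=+3,dy=+10->C; (2,8):dx=-8,dy=-6->C; (2,9):dx=+1,dy=+7->C; (3,4):dx=+2,dy=+3->C
  (3,5):dx=-2,dy=-2->C; (3,6):dx=+1,dy=+7->C; (3,7):dx=+10,dy=+12->C; (3,8):dx=-1,dy=-4->C
  (3,9):dx=+8,dy=+9->C; (4,5):dx=-4,dy=-5->C; (4,6):dx=-1,dy=+4->D; (4,7):dx=+8,dy=+9->C
  (4,8):dx=-3,dy=-7->C; (4,9):dx=+6,dy=+6->C; (5,6):dx=+3,dy=+9->C; (5,7):dx=+12,dy=+14->C
  (5,8):dx=+1,dy=-2->D; (5,9):dx=+10,dy=+11->C; (6,7):dx=+9,dy=+5->C; (6,8):dx=-2,dy=-11->C
  (6,9):dx=+7,dy=+2->C; (7,8):dx=-11,dy=-16->C; (7,9):dx=-2,dy=-3->C; (8,9):dx=+9,dy=+13->C
Step 2: C = 30, D = 6, total pairs = 36.
Step 3: tau = (C - D)/(n(n-1)/2) = (30 - 6)/36 = 0.666667.
Step 4: Exact two-sided p-value (enumerate n! = 362880 permutations of y under H0): p = 0.012665.
Step 5: alpha = 0.05. reject H0.

tau_b = 0.6667 (C=30, D=6), p = 0.012665, reject H0.


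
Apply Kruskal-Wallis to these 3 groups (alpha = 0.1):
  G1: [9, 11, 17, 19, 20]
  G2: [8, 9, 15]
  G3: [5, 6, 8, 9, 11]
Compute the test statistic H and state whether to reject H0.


Step 1: Combine all N = 13 observations and assign midranks.
sorted (value, group, rank): (5,G3,1), (6,G3,2), (8,G2,3.5), (8,G3,3.5), (9,G1,6), (9,G2,6), (9,G3,6), (11,G1,8.5), (11,G3,8.5), (15,G2,10), (17,G1,11), (19,G1,12), (20,G1,13)
Step 2: Sum ranks within each group.
R_1 = 50.5 (n_1 = 5)
R_2 = 19.5 (n_2 = 3)
R_3 = 21 (n_3 = 5)
Step 3: H = 12/(N(N+1)) * sum(R_i^2/n_i) - 3(N+1)
     = 12/(13*14) * (50.5^2/5 + 19.5^2/3 + 21^2/5) - 3*14
     = 0.065934 * 725 - 42
     = 5.802198.
Step 4: Ties present; correction factor C = 1 - 36/(13^3 - 13) = 0.983516. Corrected H = 5.802198 / 0.983516 = 5.899441.
Step 5: Under H0, H ~ chi^2(2); p-value = 0.052354.
Step 6: alpha = 0.1. reject H0.

H = 5.8994, df = 2, p = 0.052354, reject H0.


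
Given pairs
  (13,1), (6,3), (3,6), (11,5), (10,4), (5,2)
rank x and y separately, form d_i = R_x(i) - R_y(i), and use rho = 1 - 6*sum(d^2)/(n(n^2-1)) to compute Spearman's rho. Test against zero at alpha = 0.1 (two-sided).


Step 1: Rank x and y separately (midranks; no ties here).
rank(x): 13->6, 6->3, 3->1, 11->5, 10->4, 5->2
rank(y): 1->1, 3->3, 6->6, 5->5, 4->4, 2->2
Step 2: d_i = R_x(i) - R_y(i); compute d_i^2.
  (6-1)^2=25, (3-3)^2=0, (1-6)^2=25, (5-5)^2=0, (4-4)^2=0, (2-2)^2=0
sum(d^2) = 50.
Step 3: rho = 1 - 6*50 / (6*(6^2 - 1)) = 1 - 300/210 = -0.428571.
Step 4: Under H0, t = rho * sqrt((n-2)/(1-rho^2)) = -0.9487 ~ t(4).
Step 5: Two-sided p-value from the t-distribution with 4 df = 0.396501.
Step 6: alpha = 0.1. fail to reject H0.

rho = -0.4286, p = 0.396501, fail to reject H0 at alpha = 0.1.


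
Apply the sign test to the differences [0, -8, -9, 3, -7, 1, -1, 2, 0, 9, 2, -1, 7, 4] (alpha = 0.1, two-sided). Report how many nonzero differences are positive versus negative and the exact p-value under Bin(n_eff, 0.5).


Step 1: Discard zero differences. Original n = 14; n_eff = number of nonzero differences = 12.
Nonzero differences (with sign): -8, -9, +3, -7, +1, -1, +2, +9, +2, -1, +7, +4
Step 2: Count signs: positive = 7, negative = 5.
Step 3: Under H0: P(positive) = 0.5, so the number of positives S ~ Bin(12, 0.5).
Step 4: Two-sided exact p-value = sum of Bin(12,0.5) probabilities at or below the observed probability = 0.774414.
Step 5: alpha = 0.1. fail to reject H0.

n_eff = 12, pos = 7, neg = 5, p = 0.774414, fail to reject H0.


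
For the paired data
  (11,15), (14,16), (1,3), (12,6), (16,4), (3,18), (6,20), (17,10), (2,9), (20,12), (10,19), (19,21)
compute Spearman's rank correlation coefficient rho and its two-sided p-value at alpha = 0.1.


Step 1: Rank x and y separately (midranks; no ties here).
rank(x): 11->6, 14->8, 1->1, 12->7, 16->9, 3->3, 6->4, 17->10, 2->2, 20->12, 10->5, 19->11
rank(y): 15->7, 16->8, 3->1, 6->3, 4->2, 18->9, 20->11, 10->5, 9->4, 12->6, 19->10, 21->12
Step 2: d_i = R_x(i) - R_y(i); compute d_i^2.
  (6-7)^2=1, (8-8)^2=0, (1-1)^2=0, (7-3)^2=16, (9-2)^2=49, (3-9)^2=36, (4-11)^2=49, (10-5)^2=25, (2-4)^2=4, (12-6)^2=36, (5-10)^2=25, (11-12)^2=1
sum(d^2) = 242.
Step 3: rho = 1 - 6*242 / (12*(12^2 - 1)) = 1 - 1452/1716 = 0.153846.
Step 4: Under H0, t = rho * sqrt((n-2)/(1-rho^2)) = 0.4924 ~ t(10).
Step 5: Two-sided p-value from the t-distribution with 10 df = 0.633091.
Step 6: alpha = 0.1. fail to reject H0.

rho = 0.1538, p = 0.633091, fail to reject H0 at alpha = 0.1.


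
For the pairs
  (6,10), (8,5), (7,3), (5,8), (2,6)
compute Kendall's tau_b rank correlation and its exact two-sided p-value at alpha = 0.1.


Step 1: Enumerate the 10 unordered pairs (i,j) with i<j and classify each by sign(x_j-x_i) * sign(y_j-y_i).
  (1,2):dx=+2,dy=-5->D; (1,3):dx=+1,dy=-7->D; (1,4):dx=-1,dy=-2->C; (1,5):dx=-4,dy=-4->C
  (2,3):dx=-1,dy=-2->C; (2,4):dx=-3,dy=+3->D; (2,5):dx=-6,dy=+1->D; (3,4):dx=-2,dy=+5->D
  (3,5):dx=-5,dy=+3->D; (4,5):dx=-3,dy=-2->C
Step 2: C = 4, D = 6, total pairs = 10.
Step 3: tau = (C - D)/(n(n-1)/2) = (4 - 6)/10 = -0.200000.
Step 4: Exact two-sided p-value (enumerate n! = 120 permutations of y under H0): p = 0.816667.
Step 5: alpha = 0.1. fail to reject H0.

tau_b = -0.2000 (C=4, D=6), p = 0.816667, fail to reject H0.


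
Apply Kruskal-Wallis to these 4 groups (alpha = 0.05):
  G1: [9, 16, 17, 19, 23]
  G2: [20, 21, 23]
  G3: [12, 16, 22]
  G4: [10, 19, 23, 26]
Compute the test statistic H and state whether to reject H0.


Step 1: Combine all N = 15 observations and assign midranks.
sorted (value, group, rank): (9,G1,1), (10,G4,2), (12,G3,3), (16,G1,4.5), (16,G3,4.5), (17,G1,6), (19,G1,7.5), (19,G4,7.5), (20,G2,9), (21,G2,10), (22,G3,11), (23,G1,13), (23,G2,13), (23,G4,13), (26,G4,15)
Step 2: Sum ranks within each group.
R_1 = 32 (n_1 = 5)
R_2 = 32 (n_2 = 3)
R_3 = 18.5 (n_3 = 3)
R_4 = 37.5 (n_4 = 4)
Step 3: H = 12/(N(N+1)) * sum(R_i^2/n_i) - 3(N+1)
     = 12/(15*16) * (32^2/5 + 32^2/3 + 18.5^2/3 + 37.5^2/4) - 3*16
     = 0.050000 * 1011.78 - 48
     = 2.588958.
Step 4: Ties present; correction factor C = 1 - 36/(15^3 - 15) = 0.989286. Corrected H = 2.588958 / 0.989286 = 2.616998.
Step 5: Under H0, H ~ chi^2(3); p-value = 0.454517.
Step 6: alpha = 0.05. fail to reject H0.

H = 2.6170, df = 3, p = 0.454517, fail to reject H0.


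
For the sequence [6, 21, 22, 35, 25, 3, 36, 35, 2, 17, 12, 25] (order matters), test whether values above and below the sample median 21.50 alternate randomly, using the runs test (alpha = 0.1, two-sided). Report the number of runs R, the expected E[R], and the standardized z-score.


Step 1: Compute median = 21.50; label A = above, B = below.
Labels in order: BBAAABAABBBA  (n_A = 6, n_B = 6)
Step 2: Count runs R = 6.
Step 3: Under H0 (random ordering), E[R] = 2*n_A*n_B/(n_A+n_B) + 1 = 2*6*6/12 + 1 = 7.0000.
        Var[R] = 2*n_A*n_B*(2*n_A*n_B - n_A - n_B) / ((n_A+n_B)^2 * (n_A+n_B-1)) = 4320/1584 = 2.7273.
        SD[R] = 1.6514.
Step 4: Continuity-corrected z = (R + 0.5 - E[R]) / SD[R] = (6 + 0.5 - 7.0000) / 1.6514 = -0.3028.
Step 5: Two-sided p-value via normal approximation = 2*(1 - Phi(|z|)) = 0.762069.
Step 6: alpha = 0.1. fail to reject H0.

R = 6, z = -0.3028, p = 0.762069, fail to reject H0.


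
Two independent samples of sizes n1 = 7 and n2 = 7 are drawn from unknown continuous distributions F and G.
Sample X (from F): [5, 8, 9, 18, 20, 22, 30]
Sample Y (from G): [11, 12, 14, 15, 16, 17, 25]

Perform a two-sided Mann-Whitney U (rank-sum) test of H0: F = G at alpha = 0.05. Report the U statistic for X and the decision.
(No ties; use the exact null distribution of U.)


Step 1: Combine and sort all 14 observations; assign midranks.
sorted (value, group): (5,X), (8,X), (9,X), (11,Y), (12,Y), (14,Y), (15,Y), (16,Y), (17,Y), (18,X), (20,X), (22,X), (25,Y), (30,X)
ranks: 5->1, 8->2, 9->3, 11->4, 12->5, 14->6, 15->7, 16->8, 17->9, 18->10, 20->11, 22->12, 25->13, 30->14
Step 2: Rank sum for X: R1 = 1 + 2 + 3 + 10 + 11 + 12 + 14 = 53.
Step 3: U_X = R1 - n1(n1+1)/2 = 53 - 7*8/2 = 53 - 28 = 25.
       U_Y = n1*n2 - U_X = 49 - 25 = 24.
Step 4: No ties, so the exact null distribution of U (based on enumerating the C(14,7) = 3432 equally likely rank assignments) gives the two-sided p-value.
Step 5: p-value = 1.000000; compare to alpha = 0.05. fail to reject H0.

U_X = 25, p = 1.000000, fail to reject H0 at alpha = 0.05.


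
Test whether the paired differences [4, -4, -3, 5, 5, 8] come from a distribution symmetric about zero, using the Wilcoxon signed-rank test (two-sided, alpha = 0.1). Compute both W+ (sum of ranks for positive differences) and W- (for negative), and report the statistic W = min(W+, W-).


Step 1: Drop any zero differences (none here) and take |d_i|.
|d| = [4, 4, 3, 5, 5, 8]
Step 2: Midrank |d_i| (ties get averaged ranks).
ranks: |4|->2.5, |4|->2.5, |3|->1, |5|->4.5, |5|->4.5, |8|->6
Step 3: Attach original signs; sum ranks with positive sign and with negative sign.
W+ = 2.5 + 4.5 + 4.5 + 6 = 17.5
W- = 2.5 + 1 = 3.5
(Check: W+ + W- = 21 should equal n(n+1)/2 = 21.)
Step 4: Test statistic W = min(W+, W-) = 3.5.
Step 5: Ties in |d|, so use the tie-corrected normal approximation.
        E[W] = n(n+1)/4 = 6*7/4 = 10.5.
        Tie groups: |d|=4 (t=2), |d|=5 (t=2); sum(t^3 - t) = 12.
        Var[W] = n(n+1)(2n+1)/24 - sum(t^3-t)/48 = 546/24 - 12/48 = 22.5.
        z = (W - E[W]) / sqrt(Var[W]) = (3.5 - 10.5) / 4.7434 = -1.4757.
        Two-sided p = 2*Phi(z) = 0.140017.
Step 6: alpha = 0.1. fail to reject H0.

W+ = 17.5, W- = 3.5, W = min = 3.5, p = 0.140017, fail to reject H0.


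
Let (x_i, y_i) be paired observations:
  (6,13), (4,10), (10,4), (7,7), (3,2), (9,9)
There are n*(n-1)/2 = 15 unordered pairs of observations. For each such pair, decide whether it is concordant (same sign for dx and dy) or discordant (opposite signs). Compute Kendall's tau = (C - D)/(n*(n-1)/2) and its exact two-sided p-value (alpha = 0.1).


Step 1: Enumerate the 15 unordered pairs (i,j) with i<j and classify each by sign(x_j-x_i) * sign(y_j-y_i).
  (1,2):dx=-2,dy=-3->C; (1,3):dx=+4,dy=-9->D; (1,4):dx=+1,dy=-6->D; (1,5):dx=-3,dy=-11->C
  (1,6):dx=+3,dy=-4->D; (2,3):dx=+6,dy=-6->D; (2,4):dx=+3,dy=-3->D; (2,5):dx=-1,dy=-8->C
  (2,6):dx=+5,dy=-1->D; (3,4):dx=-3,dy=+3->D; (3,5):dx=-7,dy=-2->C; (3,6):dx=-1,dy=+5->D
  (4,5):dx=-4,dy=-5->C; (4,6):dx=+2,dy=+2->C; (5,6):dx=+6,dy=+7->C
Step 2: C = 7, D = 8, total pairs = 15.
Step 3: tau = (C - D)/(n(n-1)/2) = (7 - 8)/15 = -0.066667.
Step 4: Exact two-sided p-value (enumerate n! = 720 permutations of y under H0): p = 1.000000.
Step 5: alpha = 0.1. fail to reject H0.

tau_b = -0.0667 (C=7, D=8), p = 1.000000, fail to reject H0.
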